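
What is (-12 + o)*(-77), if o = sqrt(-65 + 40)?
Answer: 924 - 385*I ≈ 924.0 - 385.0*I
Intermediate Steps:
o = 5*I (o = sqrt(-25) = 5*I ≈ 5.0*I)
(-12 + o)*(-77) = (-12 + 5*I)*(-77) = 924 - 385*I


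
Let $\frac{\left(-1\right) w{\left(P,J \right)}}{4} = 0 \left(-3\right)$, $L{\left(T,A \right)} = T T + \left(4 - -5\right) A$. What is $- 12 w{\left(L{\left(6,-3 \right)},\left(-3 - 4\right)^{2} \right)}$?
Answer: $0$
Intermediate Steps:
$L{\left(T,A \right)} = T^{2} + 9 A$ ($L{\left(T,A \right)} = T^{2} + \left(4 + 5\right) A = T^{2} + 9 A$)
$w{\left(P,J \right)} = 0$ ($w{\left(P,J \right)} = - 4 \cdot 0 \left(-3\right) = \left(-4\right) 0 = 0$)
$- 12 w{\left(L{\left(6,-3 \right)},\left(-3 - 4\right)^{2} \right)} = \left(-12\right) 0 = 0$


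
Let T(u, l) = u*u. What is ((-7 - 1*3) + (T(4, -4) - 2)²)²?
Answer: 34596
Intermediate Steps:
T(u, l) = u²
((-7 - 1*3) + (T(4, -4) - 2)²)² = ((-7 - 1*3) + (4² - 2)²)² = ((-7 - 3) + (16 - 2)²)² = (-10 + 14²)² = (-10 + 196)² = 186² = 34596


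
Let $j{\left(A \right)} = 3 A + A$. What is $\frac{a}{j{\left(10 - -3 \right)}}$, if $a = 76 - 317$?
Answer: $- \frac{241}{52} \approx -4.6346$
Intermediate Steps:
$j{\left(A \right)} = 4 A$
$a = -241$ ($a = 76 - 317 = -241$)
$\frac{a}{j{\left(10 - -3 \right)}} = - \frac{241}{4 \left(10 - -3\right)} = - \frac{241}{4 \left(10 + 3\right)} = - \frac{241}{4 \cdot 13} = - \frac{241}{52}$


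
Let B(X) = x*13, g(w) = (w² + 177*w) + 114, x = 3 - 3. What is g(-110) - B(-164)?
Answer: -7256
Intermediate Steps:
x = 0
g(w) = 114 + w² + 177*w
B(X) = 0 (B(X) = 0*13 = 0)
g(-110) - B(-164) = (114 + (-110)² + 177*(-110)) - 1*0 = (114 + 12100 - 19470) + 0 = -7256 + 0 = -7256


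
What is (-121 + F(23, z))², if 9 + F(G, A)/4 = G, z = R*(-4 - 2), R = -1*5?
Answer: 4225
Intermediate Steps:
R = -5
z = 30 (z = -5*(-4 - 2) = -5*(-6) = 30)
F(G, A) = -36 + 4*G
(-121 + F(23, z))² = (-121 + (-36 + 4*23))² = (-121 + (-36 + 92))² = (-121 + 56)² = (-65)² = 4225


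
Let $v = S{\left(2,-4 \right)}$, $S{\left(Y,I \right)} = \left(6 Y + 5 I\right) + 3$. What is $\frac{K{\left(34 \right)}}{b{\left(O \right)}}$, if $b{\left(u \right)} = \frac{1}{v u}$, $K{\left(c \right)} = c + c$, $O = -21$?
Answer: $7140$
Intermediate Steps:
$S{\left(Y,I \right)} = 3 + 5 I + 6 Y$ ($S{\left(Y,I \right)} = \left(5 I + 6 Y\right) + 3 = 3 + 5 I + 6 Y$)
$K{\left(c \right)} = 2 c$
$v = -5$ ($v = 3 + 5 \left(-4\right) + 6 \cdot 2 = 3 - 20 + 12 = -5$)
$b{\left(u \right)} = - \frac{1}{5 u}$ ($b{\left(u \right)} = \frac{1}{\left(-5\right) u} = - \frac{1}{5 u}$)
$\frac{K{\left(34 \right)}}{b{\left(O \right)}} = \frac{2 \cdot 34}{\left(- \frac{1}{5}\right) \frac{1}{-21}} = \frac{68}{\left(- \frac{1}{5}\right) \left(- \frac{1}{21}\right)} = 68 \frac{1}{\frac{1}{105}} = 68 \cdot 105 = 7140$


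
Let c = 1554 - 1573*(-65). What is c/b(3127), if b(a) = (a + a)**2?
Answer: 103799/39112516 ≈ 0.0026539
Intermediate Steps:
b(a) = 4*a**2 (b(a) = (2*a)**2 = 4*a**2)
c = 103799 (c = 1554 + 102245 = 103799)
c/b(3127) = 103799/((4*3127**2)) = 103799/((4*9778129)) = 103799/39112516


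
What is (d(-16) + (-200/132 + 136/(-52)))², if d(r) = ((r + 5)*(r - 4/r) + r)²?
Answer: 28798645600479769/47114496 ≈ 6.1125e+8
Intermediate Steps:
d(r) = (r + (5 + r)*(r - 4/r))² (d(r) = ((5 + r)*(r - 4/r) + r)² = (r + (5 + r)*(r - 4/r))²)
(d(-16) + (-200/132 + 136/(-52)))² = ((-20 + (-16)³ - 4*(-16) + 6*(-16)²)²/(-16)² + (-200/132 + 136/(-52)))² = ((-20 - 4096 + 64 + 6*256)²/256 + (-200*1/132 + 136*(-1/52)))² = ((-20 - 4096 + 64 + 1536)²/256 + (-50/33 - 34/13))² = ((1/256)*(-2516)² - 1772/429)² = ((1/256)*6330256 - 1772/429)² = (395641/16 - 1772/429)² = (169701637/6864)² = 28798645600479769/47114496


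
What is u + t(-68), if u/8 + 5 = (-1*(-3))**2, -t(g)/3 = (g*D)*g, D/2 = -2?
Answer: 55520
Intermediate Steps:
D = -4 (D = 2*(-2) = -4)
t(g) = 12*g**2 (t(g) = -3*g*(-4)*g = -3*(-4*g)*g = -(-12)*g**2 = 12*g**2)
u = 32 (u = -40 + 8*(-1*(-3))**2 = -40 + 8*3**2 = -40 + 8*9 = -40 + 72 = 32)
u + t(-68) = 32 + 12*(-68)**2 = 32 + 12*4624 = 32 + 55488 = 55520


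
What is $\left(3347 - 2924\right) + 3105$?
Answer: $3528$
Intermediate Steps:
$\left(3347 - 2924\right) + 3105 = 423 + 3105 = 3528$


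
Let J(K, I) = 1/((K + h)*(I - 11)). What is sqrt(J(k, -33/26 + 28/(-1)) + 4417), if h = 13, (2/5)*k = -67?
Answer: sqrt(51368304087421)/107841 ≈ 66.461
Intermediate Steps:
k = -335/2 (k = (5/2)*(-67) = -335/2 ≈ -167.50)
J(K, I) = 1/((-11 + I)*(13 + K)) (J(K, I) = 1/((K + 13)*(I - 11)) = 1/((13 + K)*(-11 + I)) = 1/((-11 + I)*(13 + K)))
sqrt(J(k, -33/26 + 28/(-1)) + 4417) = sqrt(1/(-143 - 11*(-335/2) + 13*(-33/26 + 28/(-1)) + (-33/26 + 28/(-1))*(-335/2)) + 4417) = sqrt(1/(-143 + 3685/2 + 13*(-33*1/26 + 28*(-1)) + (-33*1/26 + 28*(-1))*(-335/2)) + 4417) = sqrt(1/(-143 + 3685/2 + 13*(-33/26 - 28) + (-33/26 - 28)*(-335/2)) + 4417) = sqrt(1/(-143 + 3685/2 + 13*(-761/26) - 761/26*(-335/2)) + 4417) = sqrt(1/(-143 + 3685/2 - 761/2 + 254935/52) + 4417) = sqrt(1/(323523/52) + 4417) = sqrt(52/323523 + 4417) = sqrt(1429001143/323523) = sqrt(51368304087421)/107841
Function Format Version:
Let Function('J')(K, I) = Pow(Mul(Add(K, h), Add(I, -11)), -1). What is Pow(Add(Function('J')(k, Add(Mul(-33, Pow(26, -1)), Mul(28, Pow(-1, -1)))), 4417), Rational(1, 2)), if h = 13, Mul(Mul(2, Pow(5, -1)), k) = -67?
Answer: Mul(Rational(1, 107841), Pow(51368304087421, Rational(1, 2))) ≈ 66.461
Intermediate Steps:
k = Rational(-335, 2) (k = Mul(Rational(5, 2), -67) = Rational(-335, 2) ≈ -167.50)
Function('J')(K, I) = Mul(Pow(Add(-11, I), -1), Pow(Add(13, K), -1)) (Function('J')(K, I) = Pow(Mul(Add(K, 13), Add(I, -11)), -1) = Pow(Mul(Add(13, K), Add(-11, I)), -1) = Pow(Mul(Add(-11, I), Add(13, K)), -1) = Mul(Pow(Add(-11, I), -1), Pow(Add(13, K), -1)))
Pow(Add(Function('J')(k, Add(Mul(-33, Pow(26, -1)), Mul(28, Pow(-1, -1)))), 4417), Rational(1, 2)) = Pow(Add(Pow(Add(-143, Mul(-11, Rational(-335, 2)), Mul(13, Add(Mul(-33, Pow(26, -1)), Mul(28, Pow(-1, -1)))), Mul(Add(Mul(-33, Pow(26, -1)), Mul(28, Pow(-1, -1))), Rational(-335, 2))), -1), 4417), Rational(1, 2)) = Pow(Add(Pow(Add(-143, Rational(3685, 2), Mul(13, Add(Mul(-33, Rational(1, 26)), Mul(28, -1))), Mul(Add(Mul(-33, Rational(1, 26)), Mul(28, -1)), Rational(-335, 2))), -1), 4417), Rational(1, 2)) = Pow(Add(Pow(Add(-143, Rational(3685, 2), Mul(13, Add(Rational(-33, 26), -28)), Mul(Add(Rational(-33, 26), -28), Rational(-335, 2))), -1), 4417), Rational(1, 2)) = Pow(Add(Pow(Add(-143, Rational(3685, 2), Mul(13, Rational(-761, 26)), Mul(Rational(-761, 26), Rational(-335, 2))), -1), 4417), Rational(1, 2)) = Pow(Add(Pow(Add(-143, Rational(3685, 2), Rational(-761, 2), Rational(254935, 52)), -1), 4417), Rational(1, 2)) = Pow(Add(Pow(Rational(323523, 52), -1), 4417), Rational(1, 2)) = Pow(Add(Rational(52, 323523), 4417), Rational(1, 2)) = Pow(Rational(1429001143, 323523), Rational(1, 2)) = Mul(Rational(1, 107841), Pow(51368304087421, Rational(1, 2)))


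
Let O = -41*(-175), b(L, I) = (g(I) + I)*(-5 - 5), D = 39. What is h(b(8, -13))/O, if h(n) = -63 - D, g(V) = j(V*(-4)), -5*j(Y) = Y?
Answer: -102/7175 ≈ -0.014216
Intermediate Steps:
j(Y) = -Y/5
g(V) = 4*V/5 (g(V) = -V*(-4)/5 = -(-4)*V/5 = 4*V/5)
b(L, I) = -18*I (b(L, I) = (4*I/5 + I)*(-5 - 5) = (9*I/5)*(-10) = -18*I)
h(n) = -102 (h(n) = -63 - 1*39 = -63 - 39 = -102)
O = 7175
h(b(8, -13))/O = -102/7175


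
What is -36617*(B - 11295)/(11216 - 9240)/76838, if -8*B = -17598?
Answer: 1332163077/607327552 ≈ 2.1935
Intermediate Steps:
B = 8799/4 (B = -1/8*(-17598) = 8799/4 ≈ 2199.8)
-36617*(B - 11295)/(11216 - 9240)/76838 = -36617*(8799/4 - 11295)/(11216 - 9240)/76838 = -36617/(1976/(-36381/4))*(1/76838) = -36617/(1976*(-4/36381))*(1/76838) = -36617/(-7904/36381)*(1/76838) = -36617*(-36381/7904)*(1/76838) = (1332163077/7904)*(1/76838) = 1332163077/607327552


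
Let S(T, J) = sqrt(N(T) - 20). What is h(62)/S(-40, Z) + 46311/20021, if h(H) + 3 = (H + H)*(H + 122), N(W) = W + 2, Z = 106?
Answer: 46311/20021 - 22813*I*sqrt(58)/58 ≈ 2.3131 - 2995.5*I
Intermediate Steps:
N(W) = 2 + W
S(T, J) = sqrt(-18 + T) (S(T, J) = sqrt((2 + T) - 20) = sqrt(-18 + T))
h(H) = -3 + 2*H*(122 + H) (h(H) = -3 + (H + H)*(H + 122) = -3 + (2*H)*(122 + H) = -3 + 2*H*(122 + H))
h(62)/S(-40, Z) + 46311/20021 = (-3 + 2*62**2 + 244*62)/(sqrt(-18 - 40)) + 46311/20021 = (-3 + 2*3844 + 15128)/(sqrt(-58)) + 46311*(1/20021) = (-3 + 7688 + 15128)/((I*sqrt(58))) + 46311/20021 = 22813*(-I*sqrt(58)/58) + 46311/20021 = -22813*I*sqrt(58)/58 + 46311/20021 = 46311/20021 - 22813*I*sqrt(58)/58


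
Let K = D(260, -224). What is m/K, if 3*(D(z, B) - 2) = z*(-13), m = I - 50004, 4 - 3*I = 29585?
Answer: 179593/3374 ≈ 53.229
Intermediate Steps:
I = -29581/3 (I = 4/3 - 1/3*29585 = 4/3 - 29585/3 = -29581/3 ≈ -9860.3)
m = -179593/3 (m = -29581/3 - 50004 = -179593/3 ≈ -59864.)
D(z, B) = 2 - 13*z/3 (D(z, B) = 2 + (z*(-13))/3 = 2 + (-13*z)/3 = 2 - 13*z/3)
K = -3374/3 (K = 2 - 13/3*260 = 2 - 3380/3 = -3374/3 ≈ -1124.7)
m/K = -179593/(3*(-3374/3)) = -179593/3*(-3/3374) = 179593/3374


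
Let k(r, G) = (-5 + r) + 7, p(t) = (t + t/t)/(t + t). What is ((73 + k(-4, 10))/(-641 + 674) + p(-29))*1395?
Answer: 1172265/319 ≈ 3674.8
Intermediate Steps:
p(t) = (1 + t)/(2*t) (p(t) = (t + 1)/((2*t)) = (1 + t)*(1/(2*t)) = (1 + t)/(2*t))
k(r, G) = 2 + r
((73 + k(-4, 10))/(-641 + 674) + p(-29))*1395 = ((73 + (2 - 4))/(-641 + 674) + (½)*(1 - 29)/(-29))*1395 = ((73 - 2)/33 + (½)*(-1/29)*(-28))*1395 = (71*(1/33) + 14/29)*1395 = (71/33 + 14/29)*1395 = (2521/957)*1395 = 1172265/319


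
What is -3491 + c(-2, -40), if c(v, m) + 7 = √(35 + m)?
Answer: -3498 + I*√5 ≈ -3498.0 + 2.2361*I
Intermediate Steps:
c(v, m) = -7 + √(35 + m)
-3491 + c(-2, -40) = -3491 + (-7 + √(35 - 40)) = -3491 + (-7 + √(-5)) = -3491 + (-7 + I*√5) = -3498 + I*√5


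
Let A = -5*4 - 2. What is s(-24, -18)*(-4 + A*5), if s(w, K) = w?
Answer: 2736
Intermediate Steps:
A = -22 (A = -20 - 2 = -22)
s(-24, -18)*(-4 + A*5) = -24*(-4 - 22*5) = -24*(-4 - 110) = -24*(-114) = 2736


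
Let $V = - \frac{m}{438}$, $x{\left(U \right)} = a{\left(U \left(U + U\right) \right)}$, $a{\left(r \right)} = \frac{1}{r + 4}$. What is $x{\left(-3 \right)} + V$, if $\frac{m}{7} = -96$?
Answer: $\frac{2537}{1606} \approx 1.5797$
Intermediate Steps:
$m = -672$ ($m = 7 \left(-96\right) = -672$)
$a{\left(r \right)} = \frac{1}{4 + r}$
$x{\left(U \right)} = \frac{1}{4 + 2 U^{2}}$ ($x{\left(U \right)} = \frac{1}{4 + U \left(U + U\right)} = \frac{1}{4 + U 2 U} = \frac{1}{4 + 2 U^{2}}$)
$V = \frac{112}{73}$ ($V = - \frac{-672}{438} = \left(-1\right) \left(- \frac{112}{73}\right) = \frac{112}{73} \approx 1.5342$)
$x{\left(-3 \right)} + V = \frac{1}{2 \left(2 + \left(-3\right)^{2}\right)} + \frac{112}{73} = \frac{1}{2 \left(2 + 9\right)} + \frac{112}{73} = \frac{1}{2 \cdot 11} + \frac{112}{73} = \frac{1}{2} \cdot \frac{1}{11} + \frac{112}{73} = \frac{1}{22} + \frac{112}{73} = \frac{2537}{1606}$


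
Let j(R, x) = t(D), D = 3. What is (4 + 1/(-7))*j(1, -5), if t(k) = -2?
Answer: -54/7 ≈ -7.7143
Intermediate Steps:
j(R, x) = -2
(4 + 1/(-7))*j(1, -5) = (4 + 1/(-7))*(-2) = (4 - ⅐)*(-2) = (27/7)*(-2) = -54/7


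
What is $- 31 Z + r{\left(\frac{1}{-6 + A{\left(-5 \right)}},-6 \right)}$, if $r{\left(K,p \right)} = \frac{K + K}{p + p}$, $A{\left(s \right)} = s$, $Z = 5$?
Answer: $- \frac{10229}{66} \approx -154.98$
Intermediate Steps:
$r{\left(K,p \right)} = \frac{K}{p}$ ($r{\left(K,p \right)} = \frac{2 K}{2 p} = 2 K \frac{1}{2 p} = \frac{K}{p}$)
$- 31 Z + r{\left(\frac{1}{-6 + A{\left(-5 \right)}},-6 \right)} = \left(-31\right) 5 + \frac{1}{\left(-6 - 5\right) \left(-6\right)} = -155 + \frac{1}{-11} \left(- \frac{1}{6}\right) = -155 - - \frac{1}{66} = -155 + \frac{1}{66} = - \frac{10229}{66}$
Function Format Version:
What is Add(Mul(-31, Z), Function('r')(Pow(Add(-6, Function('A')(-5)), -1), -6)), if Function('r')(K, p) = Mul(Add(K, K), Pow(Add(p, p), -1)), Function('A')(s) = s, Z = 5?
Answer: Rational(-10229, 66) ≈ -154.98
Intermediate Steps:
Function('r')(K, p) = Mul(K, Pow(p, -1)) (Function('r')(K, p) = Mul(Mul(2, K), Pow(Mul(2, p), -1)) = Mul(Mul(2, K), Mul(Rational(1, 2), Pow(p, -1))) = Mul(K, Pow(p, -1)))
Add(Mul(-31, Z), Function('r')(Pow(Add(-6, Function('A')(-5)), -1), -6)) = Add(Mul(-31, 5), Mul(Pow(Add(-6, -5), -1), Pow(-6, -1))) = Add(-155, Mul(Pow(-11, -1), Rational(-1, 6))) = Add(-155, Mul(Rational(-1, 11), Rational(-1, 6))) = Add(-155, Rational(1, 66)) = Rational(-10229, 66)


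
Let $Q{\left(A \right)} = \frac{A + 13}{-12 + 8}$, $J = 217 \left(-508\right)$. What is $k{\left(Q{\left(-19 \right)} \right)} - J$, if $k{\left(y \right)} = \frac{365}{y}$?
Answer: $\frac{331438}{3} \approx 1.1048 \cdot 10^{5}$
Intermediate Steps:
$J = -110236$
$Q{\left(A \right)} = - \frac{13}{4} - \frac{A}{4}$ ($Q{\left(A \right)} = \frac{13 + A}{-4} = \left(13 + A\right) \left(- \frac{1}{4}\right) = - \frac{13}{4} - \frac{A}{4}$)
$k{\left(Q{\left(-19 \right)} \right)} - J = \frac{365}{- \frac{13}{4} - - \frac{19}{4}} - -110236 = \frac{365}{- \frac{13}{4} + \frac{19}{4}} + 110236 = \frac{365}{\frac{3}{2}} + 110236 = 365 \cdot \frac{2}{3} + 110236 = \frac{730}{3} + 110236 = \frac{331438}{3}$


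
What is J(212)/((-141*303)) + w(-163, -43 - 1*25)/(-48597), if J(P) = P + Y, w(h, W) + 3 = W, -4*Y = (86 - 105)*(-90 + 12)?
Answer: 7157305/1384139754 ≈ 0.0051709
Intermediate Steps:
Y = -741/2 (Y = -(86 - 105)*(-90 + 12)/4 = -(-19)*(-78)/4 = -1/4*1482 = -741/2 ≈ -370.50)
w(h, W) = -3 + W
J(P) = -741/2 + P (J(P) = P - 741/2 = -741/2 + P)
J(212)/((-141*303)) + w(-163, -43 - 1*25)/(-48597) = (-741/2 + 212)/((-141*303)) + (-3 + (-43 - 1*25))/(-48597) = -317/2/(-42723) + (-3 + (-43 - 25))*(-1/48597) = -317/2*(-1/42723) + (-3 - 68)*(-1/48597) = 317/85446 - 71*(-1/48597) = 317/85446 + 71/48597 = 7157305/1384139754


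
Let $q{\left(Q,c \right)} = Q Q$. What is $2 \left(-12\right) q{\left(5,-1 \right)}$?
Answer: $-600$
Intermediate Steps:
$q{\left(Q,c \right)} = Q^{2}$
$2 \left(-12\right) q{\left(5,-1 \right)} = 2 \left(-12\right) 5^{2} = \left(-24\right) 25 = -600$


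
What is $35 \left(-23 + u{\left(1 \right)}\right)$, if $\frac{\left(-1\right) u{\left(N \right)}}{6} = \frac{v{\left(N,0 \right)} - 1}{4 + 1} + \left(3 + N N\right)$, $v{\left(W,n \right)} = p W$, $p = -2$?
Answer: $-1519$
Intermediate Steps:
$v{\left(W,n \right)} = - 2 W$
$u{\left(N \right)} = - \frac{84}{5} - 6 N^{2} + \frac{12 N}{5}$ ($u{\left(N \right)} = - 6 \left(\frac{- 2 N - 1}{4 + 1} + \left(3 + N N\right)\right) = - 6 \left(\frac{-1 - 2 N}{5} + \left(3 + N^{2}\right)\right) = - 6 \left(\left(-1 - 2 N\right) \frac{1}{5} + \left(3 + N^{2}\right)\right) = - 6 \left(\left(- \frac{1}{5} - \frac{2 N}{5}\right) + \left(3 + N^{2}\right)\right) = - 6 \left(\frac{14}{5} + N^{2} - \frac{2 N}{5}\right) = - \frac{84}{5} - 6 N^{2} + \frac{12 N}{5}$)
$35 \left(-23 + u{\left(1 \right)}\right) = 35 \left(-23 - \left(\frac{72}{5} + 6\right)\right) = 35 \left(-23 - \frac{102}{5}\right) = 35 \left(- \frac{217}{5}\right) = -1519$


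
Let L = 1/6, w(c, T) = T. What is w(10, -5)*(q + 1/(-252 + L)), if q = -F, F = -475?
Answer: -3588595/1511 ≈ -2375.0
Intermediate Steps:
L = ⅙ ≈ 0.16667
q = 475 (q = -1*(-475) = 475)
w(10, -5)*(q + 1/(-252 + L)) = -5*(475 + 1/(-252 + ⅙)) = -5*(475 + 1/(-1511/6)) = -5*(475 - 6/1511) = -5*717719/1511 = -3588595/1511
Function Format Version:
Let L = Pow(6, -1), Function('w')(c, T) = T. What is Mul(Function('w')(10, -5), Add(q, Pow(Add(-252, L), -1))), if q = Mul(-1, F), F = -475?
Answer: Rational(-3588595, 1511) ≈ -2375.0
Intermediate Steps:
L = Rational(1, 6) ≈ 0.16667
q = 475 (q = Mul(-1, -475) = 475)
Mul(Function('w')(10, -5), Add(q, Pow(Add(-252, L), -1))) = Mul(-5, Add(475, Pow(Add(-252, Rational(1, 6)), -1))) = Mul(-5, Add(475, Pow(Rational(-1511, 6), -1))) = Mul(-5, Add(475, Rational(-6, 1511))) = Mul(-5, Rational(717719, 1511)) = Rational(-3588595, 1511)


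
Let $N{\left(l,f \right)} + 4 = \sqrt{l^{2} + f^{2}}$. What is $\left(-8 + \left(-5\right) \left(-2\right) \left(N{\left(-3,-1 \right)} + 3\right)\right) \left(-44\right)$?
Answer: $792 - 440 \sqrt{10} \approx -599.4$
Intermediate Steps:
$N{\left(l,f \right)} = -4 + \sqrt{f^{2} + l^{2}}$ ($N{\left(l,f \right)} = -4 + \sqrt{l^{2} + f^{2}} = -4 + \sqrt{f^{2} + l^{2}}$)
$\left(-8 + \left(-5\right) \left(-2\right) \left(N{\left(-3,-1 \right)} + 3\right)\right) \left(-44\right) = \left(-8 + \left(-5\right) \left(-2\right) \left(\left(-4 + \sqrt{\left(-1\right)^{2} + \left(-3\right)^{2}}\right) + 3\right)\right) \left(-44\right) = \left(-8 + 10 \left(\left(-4 + \sqrt{1 + 9}\right) + 3\right)\right) \left(-44\right) = \left(-8 + 10 \left(\left(-4 + \sqrt{10}\right) + 3\right)\right) \left(-44\right) = \left(-8 + 10 \left(-1 + \sqrt{10}\right)\right) \left(-44\right) = \left(-8 - \left(10 - 10 \sqrt{10}\right)\right) \left(-44\right) = \left(-18 + 10 \sqrt{10}\right) \left(-44\right) = 792 - 440 \sqrt{10}$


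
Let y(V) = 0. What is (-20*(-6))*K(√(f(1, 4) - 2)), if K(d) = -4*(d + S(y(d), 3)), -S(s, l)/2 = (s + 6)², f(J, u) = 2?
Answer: 34560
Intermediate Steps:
S(s, l) = -2*(6 + s)² (S(s, l) = -2*(s + 6)² = -2*(6 + s)²)
K(d) = 288 - 4*d (K(d) = -4*(d - 2*(6 + 0)²) = -4*(d - 2*6²) = -4*(d - 2*36) = -4*(d - 72) = -4*(-72 + d) = 288 - 4*d)
(-20*(-6))*K(√(f(1, 4) - 2)) = (-20*(-6))*(288 - 4*√(2 - 2)) = 120*(288 - 4*√0) = 120*(288 - 4*0) = 120*(288 + 0) = 120*288 = 34560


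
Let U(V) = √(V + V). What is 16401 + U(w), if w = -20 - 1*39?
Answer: 16401 + I*√118 ≈ 16401.0 + 10.863*I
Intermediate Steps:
w = -59 (w = -20 - 39 = -59)
U(V) = √2*√V (U(V) = √(2*V) = √2*√V)
16401 + U(w) = 16401 + √2*√(-59) = 16401 + √2*(I*√59) = 16401 + I*√118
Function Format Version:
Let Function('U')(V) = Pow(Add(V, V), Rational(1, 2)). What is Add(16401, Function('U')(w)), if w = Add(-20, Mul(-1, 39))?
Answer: Add(16401, Mul(I, Pow(118, Rational(1, 2)))) ≈ Add(16401., Mul(10.863, I))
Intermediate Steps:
w = -59 (w = Add(-20, -39) = -59)
Function('U')(V) = Mul(Pow(2, Rational(1, 2)), Pow(V, Rational(1, 2))) (Function('U')(V) = Pow(Mul(2, V), Rational(1, 2)) = Mul(Pow(2, Rational(1, 2)), Pow(V, Rational(1, 2))))
Add(16401, Function('U')(w)) = Add(16401, Mul(Pow(2, Rational(1, 2)), Pow(-59, Rational(1, 2)))) = Add(16401, Mul(Pow(2, Rational(1, 2)), Mul(I, Pow(59, Rational(1, 2))))) = Add(16401, Mul(I, Pow(118, Rational(1, 2))))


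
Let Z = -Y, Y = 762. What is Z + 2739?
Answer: 1977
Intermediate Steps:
Z = -762 (Z = -1*762 = -762)
Z + 2739 = -762 + 2739 = 1977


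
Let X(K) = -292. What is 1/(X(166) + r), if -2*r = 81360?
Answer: -1/40972 ≈ -2.4407e-5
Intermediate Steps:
r = -40680 (r = -1/2*81360 = -40680)
1/(X(166) + r) = 1/(-292 - 40680) = 1/(-40972) = -1/40972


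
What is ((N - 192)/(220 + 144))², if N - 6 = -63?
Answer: 62001/132496 ≈ 0.46795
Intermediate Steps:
N = -57 (N = 6 - 63 = -57)
((N - 192)/(220 + 144))² = ((-57 - 192)/(220 + 144))² = (-249/364)² = 62001/132496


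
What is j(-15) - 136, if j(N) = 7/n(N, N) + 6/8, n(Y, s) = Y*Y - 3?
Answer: -60037/444 ≈ -135.22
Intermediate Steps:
n(Y, s) = -3 + Y² (n(Y, s) = Y² - 3 = -3 + Y²)
j(N) = ¾ + 7/(-3 + N²) (j(N) = 7/(-3 + N²) + 6/8 = 7/(-3 + N²) + 6*(⅛) = 7/(-3 + N²) + ¾ = ¾ + 7/(-3 + N²))
j(-15) - 136 = (19 + 3*(-15)²)/(4*(-3 + (-15)²)) - 136 = (19 + 3*225)/(4*(-3 + 225)) - 136 = (¼)*(19 + 675)/222 - 136 = (¼)*(1/222)*694 - 136 = 347/444 - 136 = -60037/444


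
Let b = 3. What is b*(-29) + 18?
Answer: -69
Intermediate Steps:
b*(-29) + 18 = 3*(-29) + 18 = -87 + 18 = -69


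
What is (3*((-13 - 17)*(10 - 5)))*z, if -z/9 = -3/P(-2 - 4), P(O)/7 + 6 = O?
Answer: 2025/14 ≈ 144.64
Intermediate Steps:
P(O) = -42 + 7*O
z = -9/28 (z = -(-27)/(-42 + 7*(-2 - 4)) = -(-27)/(-42 + 7*(-6)) = -(-27)/(-42 - 42) = -(-27)/(-84) = -(-27)*(-1)/84 = -9*1/28 = -9/28 ≈ -0.32143)
(3*((-13 - 17)*(10 - 5)))*z = (3*((-13 - 17)*(10 - 5)))*(-9/28) = (3*(-30*5))*(-9/28) = (3*(-150))*(-9/28) = -450*(-9/28) = 2025/14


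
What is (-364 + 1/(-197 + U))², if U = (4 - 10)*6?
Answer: 7193244969/54289 ≈ 1.3250e+5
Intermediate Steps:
U = -36 (U = -6*6 = -36)
(-364 + 1/(-197 + U))² = (-364 + 1/(-197 - 36))² = (-364 + 1/(-233))² = (-364 - 1/233)² = (-84813/233)² = 7193244969/54289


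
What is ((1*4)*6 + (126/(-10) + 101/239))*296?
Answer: 4181888/1195 ≈ 3499.5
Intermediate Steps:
((1*4)*6 + (126/(-10) + 101/239))*296 = (4*6 + (126*(-⅒) + 101*(1/239)))*296 = (24 + (-63/5 + 101/239))*296 = (24 - 14552/1195)*296 = (14128/1195)*296 = 4181888/1195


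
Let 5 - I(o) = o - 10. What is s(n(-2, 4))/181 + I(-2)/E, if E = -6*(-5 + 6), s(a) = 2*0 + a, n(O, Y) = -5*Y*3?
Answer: -3437/1086 ≈ -3.1648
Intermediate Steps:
n(O, Y) = -15*Y
I(o) = 15 - o (I(o) = 5 - (o - 10) = 5 - (-10 + o) = 5 + (10 - o) = 15 - o)
s(a) = a (s(a) = 0 + a = a)
E = -6 (E = -6*1 = -6)
s(n(-2, 4))/181 + I(-2)/E = -15*4/181 + (15 - 1*(-2))/(-6) = -60*1/181 + (15 + 2)*(-⅙) = -60/181 + 17*(-⅙) = -60/181 - 17/6 = -3437/1086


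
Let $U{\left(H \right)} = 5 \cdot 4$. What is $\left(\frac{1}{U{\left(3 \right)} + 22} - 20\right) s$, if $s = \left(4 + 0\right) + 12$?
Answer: $- \frac{6712}{21} \approx -319.62$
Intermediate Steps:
$U{\left(H \right)} = 20$
$s = 16$ ($s = 4 + 12 = 16$)
$\left(\frac{1}{U{\left(3 \right)} + 22} - 20\right) s = \left(\frac{1}{20 + 22} - 20\right) 16 = \left(\frac{1}{42} - 20\right) 16 = \left(- \frac{839}{42}\right) 16 = - \frac{6712}{21}$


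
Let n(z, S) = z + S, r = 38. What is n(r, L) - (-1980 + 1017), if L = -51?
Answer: 950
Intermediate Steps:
n(z, S) = S + z
n(r, L) - (-1980 + 1017) = (-51 + 38) - (-1980 + 1017) = -13 - 1*(-963) = -13 + 963 = 950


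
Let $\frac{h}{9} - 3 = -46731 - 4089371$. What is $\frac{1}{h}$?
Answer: $- \frac{1}{37224891} \approx -2.6864 \cdot 10^{-8}$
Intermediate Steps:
$h = -37224891$ ($h = 27 + 9 \left(-46731 - 4089371\right) = 27 + 9 \left(-4136102\right) = 27 - 37224918 = -37224891$)
$\frac{1}{h} = \frac{1}{-37224891} = - \frac{1}{37224891}$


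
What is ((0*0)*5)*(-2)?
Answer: 0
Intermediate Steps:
((0*0)*5)*(-2) = (0*5)*(-2) = 0*(-2) = 0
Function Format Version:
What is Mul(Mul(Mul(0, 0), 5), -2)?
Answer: 0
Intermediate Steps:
Mul(Mul(Mul(0, 0), 5), -2) = Mul(Mul(0, 5), -2) = Mul(0, -2) = 0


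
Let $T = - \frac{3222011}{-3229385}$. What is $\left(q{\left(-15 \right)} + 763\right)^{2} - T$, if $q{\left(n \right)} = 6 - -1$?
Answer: $\frac{1914699144489}{3229385} \approx 5.929 \cdot 10^{5}$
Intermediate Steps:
$q{\left(n \right)} = 7$ ($q{\left(n \right)} = 6 + 1 = 7$)
$T = \frac{3222011}{3229385}$ ($T = \left(-3222011\right) \left(- \frac{1}{3229385}\right) = \frac{3222011}{3229385} \approx 0.99772$)
$\left(q{\left(-15 \right)} + 763\right)^{2} - T = \left(7 + 763\right)^{2} - \frac{3222011}{3229385} = 770^{2} - \frac{3222011}{3229385} = 592900 - \frac{3222011}{3229385} = \frac{1914699144489}{3229385}$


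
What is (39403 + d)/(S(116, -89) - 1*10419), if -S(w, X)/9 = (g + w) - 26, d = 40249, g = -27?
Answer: -39826/5493 ≈ -7.2503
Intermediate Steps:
S(w, X) = 477 - 9*w (S(w, X) = -9*((-27 + w) - 26) = -9*(-53 + w) = 477 - 9*w)
(39403 + d)/(S(116, -89) - 1*10419) = (39403 + 40249)/((477 - 9*116) - 1*10419) = 79652/((477 - 1044) - 10419) = 79652/(-567 - 10419) = 79652/(-10986) = 79652*(-1/10986) = -39826/5493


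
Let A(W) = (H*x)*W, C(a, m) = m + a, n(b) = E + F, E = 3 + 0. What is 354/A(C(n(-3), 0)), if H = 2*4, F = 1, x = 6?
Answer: 59/32 ≈ 1.8438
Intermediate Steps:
E = 3
H = 8
n(b) = 4 (n(b) = 3 + 1 = 4)
C(a, m) = a + m
A(W) = 48*W (A(W) = (8*6)*W = 48*W)
354/A(C(n(-3), 0)) = 354/((48*(4 + 0))) = 354/((48*4)) = 354/192 = 354*(1/192) = 59/32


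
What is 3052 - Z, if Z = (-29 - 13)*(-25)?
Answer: 2002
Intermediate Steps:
Z = 1050 (Z = -42*(-25) = 1050)
3052 - Z = 3052 - 1*1050 = 3052 - 1050 = 2002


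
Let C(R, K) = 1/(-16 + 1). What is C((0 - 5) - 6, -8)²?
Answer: 1/225 ≈ 0.0044444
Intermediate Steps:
C(R, K) = -1/15 (C(R, K) = 1/(-15) = -1/15)
C((0 - 5) - 6, -8)² = (-1/15)² = 1/225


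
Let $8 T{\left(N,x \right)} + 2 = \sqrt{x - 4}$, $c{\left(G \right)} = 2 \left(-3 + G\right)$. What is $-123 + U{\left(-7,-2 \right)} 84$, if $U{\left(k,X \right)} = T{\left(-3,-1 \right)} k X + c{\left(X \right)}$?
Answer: $-1257 + 147 i \sqrt{5} \approx -1257.0 + 328.7 i$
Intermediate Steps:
$c{\left(G \right)} = -6 + 2 G$
$T{\left(N,x \right)} = - \frac{1}{4} + \frac{\sqrt{-4 + x}}{8}$ ($T{\left(N,x \right)} = - \frac{1}{4} + \frac{\sqrt{x - 4}}{8} = - \frac{1}{4} + \frac{\sqrt{-4 + x}}{8}$)
$U{\left(k,X \right)} = -6 + 2 X + X k \left(- \frac{1}{4} + \frac{i \sqrt{5}}{8}\right)$ ($U{\left(k,X \right)} = \left(- \frac{1}{4} + \frac{\sqrt{-4 - 1}}{8}\right) k X + \left(-6 + 2 X\right) = \left(- \frac{1}{4} + \frac{\sqrt{-5}}{8}\right) k X + \left(-6 + 2 X\right) = \left(- \frac{1}{4} + \frac{i \sqrt{5}}{8}\right) k X + \left(-6 + 2 X\right) = k \left(- \frac{1}{4} + \frac{i \sqrt{5}}{8}\right) X + \left(-6 + 2 X\right) = X k \left(- \frac{1}{4} + \frac{i \sqrt{5}}{8}\right) + \left(-6 + 2 X\right) = -6 + 2 X + X k \left(- \frac{1}{4} + \frac{i \sqrt{5}}{8}\right)$)
$-123 + U{\left(-7,-2 \right)} 84 = -123 + \left(-6 + 2 \left(-2\right) - \left(- \frac{1}{4}\right) \left(-7\right) \left(2 - i \sqrt{5}\right)\right) 84 = -123 + \left(-6 - 4 - \left(\frac{7}{2} - \frac{7 i \sqrt{5}}{4}\right)\right) 84 = -123 + \left(- \frac{27}{2} + \frac{7 i \sqrt{5}}{4}\right) 84 = -123 - \left(1134 - 147 i \sqrt{5}\right) = -1257 + 147 i \sqrt{5}$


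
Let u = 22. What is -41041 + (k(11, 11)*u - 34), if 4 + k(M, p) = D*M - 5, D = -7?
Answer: -42967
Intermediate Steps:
k(M, p) = -9 - 7*M (k(M, p) = -4 + (-7*M - 5) = -4 + (-5 - 7*M) = -9 - 7*M)
-41041 + (k(11, 11)*u - 34) = -41041 + ((-9 - 7*11)*22 - 34) = -41041 + ((-9 - 77)*22 - 34) = -41041 + (-86*22 - 34) = -41041 + (-1892 - 34) = -41041 - 1926 = -42967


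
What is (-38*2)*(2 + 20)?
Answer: -1672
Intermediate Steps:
(-38*2)*(2 + 20) = -76*22 = -1672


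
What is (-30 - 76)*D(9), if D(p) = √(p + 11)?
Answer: -212*√5 ≈ -474.05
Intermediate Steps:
D(p) = √(11 + p)
(-30 - 76)*D(9) = (-30 - 76)*√(11 + 9) = -212*√5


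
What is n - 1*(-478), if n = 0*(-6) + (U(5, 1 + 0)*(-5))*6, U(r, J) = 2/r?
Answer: 466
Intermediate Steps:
n = -12 (n = 0*(-6) + ((2/5)*(-5))*6 = 0 + ((2*(1/5))*(-5))*6 = 0 + ((2/5)*(-5))*6 = 0 - 2*6 = 0 - 12 = -12)
n - 1*(-478) = -12 - 1*(-478) = -12 + 478 = 466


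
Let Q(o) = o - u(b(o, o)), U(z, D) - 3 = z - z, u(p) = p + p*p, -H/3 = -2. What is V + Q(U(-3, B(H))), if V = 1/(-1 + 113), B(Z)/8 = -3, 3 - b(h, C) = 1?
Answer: -335/112 ≈ -2.9911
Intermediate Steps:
H = 6 (H = -3*(-2) = 6)
b(h, C) = 2 (b(h, C) = 3 - 1*1 = 3 - 1 = 2)
B(Z) = -24 (B(Z) = 8*(-3) = -24)
V = 1/112 ≈ 0.0089286
u(p) = p + p²
U(z, D) = 3 (U(z, D) = 3 + (z - z) = 3 + 0 = 3)
Q(o) = -6 + o (Q(o) = o - 2*(1 + 2) = o - 2*3 = o - 1*6 = o - 6 = -6 + o)
V + Q(U(-3, B(H))) = 1/112 + (-6 + 3) = 1/112 - 3 = -335/112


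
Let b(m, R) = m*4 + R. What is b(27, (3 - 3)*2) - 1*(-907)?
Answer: 1015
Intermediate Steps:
b(m, R) = R + 4*m (b(m, R) = 4*m + R = R + 4*m)
b(27, (3 - 3)*2) - 1*(-907) = ((3 - 3)*2 + 4*27) - 1*(-907) = (0*2 + 108) + 907 = (0 + 108) + 907 = 108 + 907 = 1015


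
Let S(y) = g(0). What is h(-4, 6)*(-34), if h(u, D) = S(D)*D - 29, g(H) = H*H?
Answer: 986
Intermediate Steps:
g(H) = H²
S(y) = 0 (S(y) = 0² = 0)
h(u, D) = -29 (h(u, D) = 0*D - 29 = 0 - 29 = -29)
h(-4, 6)*(-34) = -29*(-34) = 986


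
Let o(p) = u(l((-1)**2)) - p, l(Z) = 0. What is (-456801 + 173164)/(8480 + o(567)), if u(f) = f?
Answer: -283637/7913 ≈ -35.844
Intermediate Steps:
o(p) = -p (o(p) = 0 - p = -p)
(-456801 + 173164)/(8480 + o(567)) = (-456801 + 173164)/(8480 - 1*567) = -283637/(8480 - 567) = -283637/7913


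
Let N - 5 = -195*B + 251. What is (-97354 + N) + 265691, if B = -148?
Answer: 197453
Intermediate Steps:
N = 29116 (N = 5 + (-195*(-148) + 251) = 5 + (28860 + 251) = 5 + 29111 = 29116)
(-97354 + N) + 265691 = (-97354 + 29116) + 265691 = -68238 + 265691 = 197453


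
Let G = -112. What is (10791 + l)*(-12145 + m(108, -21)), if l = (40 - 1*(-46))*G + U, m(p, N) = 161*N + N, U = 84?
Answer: -19324921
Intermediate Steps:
m(p, N) = 162*N
l = -9548 (l = (40 - 1*(-46))*(-112) + 84 = (40 + 46)*(-112) + 84 = 86*(-112) + 84 = -9632 + 84 = -9548)
(10791 + l)*(-12145 + m(108, -21)) = (10791 - 9548)*(-12145 + 162*(-21)) = 1243*(-12145 - 3402) = 1243*(-15547) = -19324921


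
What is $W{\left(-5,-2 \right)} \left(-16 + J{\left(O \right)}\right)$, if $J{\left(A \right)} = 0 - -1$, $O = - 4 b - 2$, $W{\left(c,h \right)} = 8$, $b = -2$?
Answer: $-120$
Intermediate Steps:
$O = 6$ ($O = \left(-4\right) \left(-2\right) - 2 = 8 - 2 = 6$)
$J{\left(A \right)} = 1$ ($J{\left(A \right)} = 0 + 1 = 1$)
$W{\left(-5,-2 \right)} \left(-16 + J{\left(O \right)}\right) = 8 \left(-16 + 1\right) = 8 \left(-15\right) = -120$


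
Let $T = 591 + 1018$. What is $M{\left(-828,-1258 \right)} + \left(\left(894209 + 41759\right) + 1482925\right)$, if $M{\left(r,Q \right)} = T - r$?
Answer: $2421330$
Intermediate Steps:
$T = 1609$
$M{\left(r,Q \right)} = 1609 - r$
$M{\left(-828,-1258 \right)} + \left(\left(894209 + 41759\right) + 1482925\right) = \left(1609 - -828\right) + \left(\left(894209 + 41759\right) + 1482925\right) = \left(1609 + 828\right) + \left(935968 + 1482925\right) = 2437 + 2418893 = 2421330$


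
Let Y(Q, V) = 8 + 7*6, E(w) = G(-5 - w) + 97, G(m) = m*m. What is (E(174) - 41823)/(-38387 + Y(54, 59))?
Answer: 745/2949 ≈ 0.25263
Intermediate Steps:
G(m) = m**2
E(w) = 97 + (-5 - w)**2 (E(w) = (-5 - w)**2 + 97 = 97 + (-5 - w)**2)
Y(Q, V) = 50 (Y(Q, V) = 8 + 42 = 50)
(E(174) - 41823)/(-38387 + Y(54, 59)) = ((97 + (5 + 174)**2) - 41823)/(-38387 + 50) = ((97 + 179**2) - 41823)/(-38337) = ((97 + 32041) - 41823)*(-1/38337) = (32138 - 41823)*(-1/38337) = -9685*(-1/38337) = 745/2949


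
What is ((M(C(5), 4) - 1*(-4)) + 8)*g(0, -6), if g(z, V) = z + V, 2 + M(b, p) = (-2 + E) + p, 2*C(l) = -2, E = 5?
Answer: -102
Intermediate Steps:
C(l) = -1 (C(l) = (1/2)*(-2) = -1)
M(b, p) = 1 + p (M(b, p) = -2 + ((-2 + 5) + p) = -2 + (3 + p) = 1 + p)
g(z, V) = V + z
((M(C(5), 4) - 1*(-4)) + 8)*g(0, -6) = (((1 + 4) - 1*(-4)) + 8)*(-6 + 0) = ((5 + 4) + 8)*(-6) = (9 + 8)*(-6) = 17*(-6) = -102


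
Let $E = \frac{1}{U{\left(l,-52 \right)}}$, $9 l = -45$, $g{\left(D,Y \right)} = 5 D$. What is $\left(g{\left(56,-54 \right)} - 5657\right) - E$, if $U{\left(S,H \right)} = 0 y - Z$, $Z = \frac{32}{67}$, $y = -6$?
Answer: $- \frac{171997}{32} \approx -5374.9$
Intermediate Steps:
$Z = \frac{32}{67}$ ($Z = 32 \cdot \frac{1}{67} = \frac{32}{67} \approx 0.47761$)
$l = -5$ ($l = \frac{1}{9} \left(-45\right) = -5$)
$U{\left(S,H \right)} = - \frac{32}{67}$ ($U{\left(S,H \right)} = 0 \left(-6\right) - \frac{32}{67} = 0 - \frac{32}{67} = - \frac{32}{67}$)
$E = - \frac{67}{32}$ ($E = \frac{1}{- \frac{32}{67}} = - \frac{67}{32} \approx -2.0938$)
$\left(g{\left(56,-54 \right)} - 5657\right) - E = \left(5 \cdot 56 - 5657\right) - - \frac{67}{32} = \left(280 - 5657\right) + \frac{67}{32} = -5377 + \frac{67}{32} = - \frac{171997}{32}$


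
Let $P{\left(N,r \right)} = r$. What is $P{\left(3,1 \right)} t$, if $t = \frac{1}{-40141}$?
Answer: $- \frac{1}{40141} \approx -2.4912 \cdot 10^{-5}$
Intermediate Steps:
$t = - \frac{1}{40141} \approx -2.4912 \cdot 10^{-5}$
$P{\left(3,1 \right)} t = 1 \left(- \frac{1}{40141}\right) = - \frac{1}{40141}$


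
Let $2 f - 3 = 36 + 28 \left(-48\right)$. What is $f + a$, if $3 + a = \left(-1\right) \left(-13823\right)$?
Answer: $\frac{26335}{2} \approx 13168.0$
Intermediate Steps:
$a = 13820$ ($a = -3 - -13823 = -3 + 13823 = 13820$)
$f = - \frac{1305}{2}$ ($f = \frac{3}{2} + \frac{36 + 28 \left(-48\right)}{2} = \frac{3}{2} + \frac{36 - 1344}{2} = \frac{3}{2} + \frac{1}{2} \left(-1308\right) = \frac{3}{2} - 654 = - \frac{1305}{2} \approx -652.5$)
$f + a = - \frac{1305}{2} + 13820 = \frac{26335}{2}$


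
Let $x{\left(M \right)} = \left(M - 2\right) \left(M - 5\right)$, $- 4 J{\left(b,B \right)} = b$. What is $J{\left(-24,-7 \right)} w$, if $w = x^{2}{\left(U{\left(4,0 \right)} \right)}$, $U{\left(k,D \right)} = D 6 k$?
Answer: $600$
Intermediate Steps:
$J{\left(b,B \right)} = - \frac{b}{4}$
$U{\left(k,D \right)} = 6 D k$
$x{\left(M \right)} = \left(-5 + M\right) \left(-2 + M\right)$ ($x{\left(M \right)} = \left(-2 + M\right) \left(-5 + M\right) = \left(-5 + M\right) \left(-2 + M\right)$)
$w = 100$ ($w = \left(10 + \left(6 \cdot 0 \cdot 4\right)^{2} - 7 \cdot 6 \cdot 0 \cdot 4\right)^{2} = \left(10 + 0^{2} - 0\right)^{2} = \left(10 + 0 + 0\right)^{2} = 10^{2} = 100$)
$J{\left(-24,-7 \right)} w = \left(- \frac{1}{4}\right) \left(-24\right) 100 = 6 \cdot 100 = 600$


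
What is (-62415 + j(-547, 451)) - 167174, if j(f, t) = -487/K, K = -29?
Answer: -6657594/29 ≈ -2.2957e+5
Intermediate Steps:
j(f, t) = 487/29 (j(f, t) = -487/(-29) = -487*(-1/29) = 487/29)
(-62415 + j(-547, 451)) - 167174 = (-62415 + 487/29) - 167174 = -1809548/29 - 167174 = -6657594/29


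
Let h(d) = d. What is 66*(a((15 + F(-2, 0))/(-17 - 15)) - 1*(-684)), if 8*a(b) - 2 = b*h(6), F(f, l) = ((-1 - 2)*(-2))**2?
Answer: 2885223/64 ≈ 45082.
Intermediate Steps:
F(f, l) = 36 (F(f, l) = (-3*(-2))**2 = 6**2 = 36)
a(b) = 1/4 + 3*b/4 (a(b) = 1/4 + (b*6)/8 = 1/4 + (6*b)/8 = 1/4 + 3*b/4)
66*(a((15 + F(-2, 0))/(-17 - 15)) - 1*(-684)) = 66*((1/4 + 3*((15 + 36)/(-17 - 15))/4) - 1*(-684)) = 66*((1/4 + 3*(51/(-32))/4) + 684) = 66*((1/4 + 3*(51*(-1/32))/4) + 684) = 66*((1/4 + (3/4)*(-51/32)) + 684) = 66*((1/4 - 153/128) + 684) = 66*(-121/128 + 684) = 66*(87431/128) = 2885223/64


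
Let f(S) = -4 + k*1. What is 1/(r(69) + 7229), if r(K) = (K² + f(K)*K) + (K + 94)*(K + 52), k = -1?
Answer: 1/31368 ≈ 3.1880e-5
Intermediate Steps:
f(S) = -5 (f(S) = -4 - 1*1 = -4 - 1 = -5)
r(K) = K² - 5*K + (52 + K)*(94 + K) (r(K) = (K² - 5*K) + (K + 94)*(K + 52) = (K² - 5*K) + (94 + K)*(52 + K) = (K² - 5*K) + (52 + K)*(94 + K) = K² - 5*K + (52 + K)*(94 + K))
1/(r(69) + 7229) = 1/((4888 + 2*69² + 141*69) + 7229) = 1/((4888 + 2*4761 + 9729) + 7229) = 1/((4888 + 9522 + 9729) + 7229) = 1/(24139 + 7229) = 1/31368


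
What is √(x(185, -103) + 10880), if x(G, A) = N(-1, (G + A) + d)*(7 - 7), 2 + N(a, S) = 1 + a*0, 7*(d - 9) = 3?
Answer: 8*√170 ≈ 104.31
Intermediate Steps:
d = 66/7 (d = 9 + (⅐)*3 = 9 + 3/7 = 66/7 ≈ 9.4286)
N(a, S) = -1 (N(a, S) = -2 + (1 + a*0) = -2 + (1 + 0) = -2 + 1 = -1)
x(G, A) = 0 (x(G, A) = -(7 - 7) = -1*0 = 0)
√(x(185, -103) + 10880) = √(0 + 10880) = √10880 = 8*√170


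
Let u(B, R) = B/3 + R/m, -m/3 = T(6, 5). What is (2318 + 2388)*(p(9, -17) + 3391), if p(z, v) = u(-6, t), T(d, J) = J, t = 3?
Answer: 79738464/5 ≈ 1.5948e+7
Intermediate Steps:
m = -15 (m = -3*5 = -15)
u(B, R) = -R/15 + B/3 (u(B, R) = B/3 + R/(-15) = B*(⅓) + R*(-1/15) = B/3 - R/15 = -R/15 + B/3)
p(z, v) = -11/5 (p(z, v) = -1/15*3 + (⅓)*(-6) = -⅕ - 2 = -11/5)
(2318 + 2388)*(p(9, -17) + 3391) = (2318 + 2388)*(-11/5 + 3391) = 4706*(16944/5) = 79738464/5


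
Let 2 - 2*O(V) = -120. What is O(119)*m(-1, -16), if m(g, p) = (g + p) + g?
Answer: -1098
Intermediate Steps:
m(g, p) = p + 2*g
O(V) = 61 (O(V) = 1 - ½*(-120) = 1 + 60 = 61)
O(119)*m(-1, -16) = 61*(-16 + 2*(-1)) = 61*(-16 - 2) = 61*(-18) = -1098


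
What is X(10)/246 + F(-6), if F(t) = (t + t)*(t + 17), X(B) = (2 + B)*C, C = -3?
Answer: -5418/41 ≈ -132.15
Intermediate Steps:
X(B) = -6 - 3*B (X(B) = (2 + B)*(-3) = -6 - 3*B)
F(t) = 2*t*(17 + t) (F(t) = (2*t)*(17 + t) = 2*t*(17 + t))
X(10)/246 + F(-6) = (-6 - 3*10)/246 + 2*(-6)*(17 - 6) = (-6 - 30)*(1/246) + 2*(-6)*11 = -36*1/246 - 132 = -6/41 - 132 = -5418/41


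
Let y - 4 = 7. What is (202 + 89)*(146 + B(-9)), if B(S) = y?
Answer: 45687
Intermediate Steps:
y = 11 (y = 4 + 7 = 11)
B(S) = 11
(202 + 89)*(146 + B(-9)) = (202 + 89)*(146 + 11) = 291*157 = 45687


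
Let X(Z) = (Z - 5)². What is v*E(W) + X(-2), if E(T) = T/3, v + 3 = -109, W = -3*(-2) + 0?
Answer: -175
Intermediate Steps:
X(Z) = (-5 + Z)²
W = 6 (W = 6 + 0 = 6)
v = -112 (v = -3 - 109 = -112)
E(T) = T/3 (E(T) = T*(⅓) = T/3)
v*E(W) + X(-2) = -112*6/3 + (-5 - 2)² = -112*2 + (-7)² = -224 + 49 = -175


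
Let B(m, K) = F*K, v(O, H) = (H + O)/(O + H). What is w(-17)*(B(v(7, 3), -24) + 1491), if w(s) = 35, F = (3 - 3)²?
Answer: 52185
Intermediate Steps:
v(O, H) = 1 (v(O, H) = (H + O)/(H + O) = 1)
F = 0 (F = 0² = 0)
B(m, K) = 0 (B(m, K) = 0*K = 0)
w(-17)*(B(v(7, 3), -24) + 1491) = 35*(0 + 1491) = 35*1491 = 52185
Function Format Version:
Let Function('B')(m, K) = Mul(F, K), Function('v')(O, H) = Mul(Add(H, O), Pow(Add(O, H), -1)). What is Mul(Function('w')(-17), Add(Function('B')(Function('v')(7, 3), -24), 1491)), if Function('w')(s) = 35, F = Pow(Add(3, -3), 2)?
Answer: 52185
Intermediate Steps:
Function('v')(O, H) = 1 (Function('v')(O, H) = Mul(Add(H, O), Pow(Add(H, O), -1)) = 1)
F = 0 (F = Pow(0, 2) = 0)
Function('B')(m, K) = 0 (Function('B')(m, K) = Mul(0, K) = 0)
Mul(Function('w')(-17), Add(Function('B')(Function('v')(7, 3), -24), 1491)) = Mul(35, Add(0, 1491)) = Mul(35, 1491) = 52185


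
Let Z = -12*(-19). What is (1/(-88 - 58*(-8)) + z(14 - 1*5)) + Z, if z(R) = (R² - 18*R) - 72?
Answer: 28201/376 ≈ 75.003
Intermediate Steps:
Z = 228
z(R) = -72 + R² - 18*R
(1/(-88 - 58*(-8)) + z(14 - 1*5)) + Z = (1/(-88 - 58*(-8)) + (-72 + (14 - 1*5)² - 18*(14 - 1*5))) + 228 = (1/(-88 + 464) + (-72 + (14 - 5)² - 18*(14 - 5))) + 228 = (1/376 + (-72 + 9² - 18*9)) + 228 = (1/376 + (-72 + 81 - 162)) + 228 = (1/376 - 153) + 228 = -57527/376 + 228 = 28201/376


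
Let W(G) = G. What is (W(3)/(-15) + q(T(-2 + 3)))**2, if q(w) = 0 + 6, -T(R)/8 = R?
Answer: 841/25 ≈ 33.640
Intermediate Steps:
T(R) = -8*R
q(w) = 6
(W(3)/(-15) + q(T(-2 + 3)))**2 = (3/(-15) + 6)**2 = (3*(-1/15) + 6)**2 = (-1/5 + 6)**2 = (29/5)**2 = 841/25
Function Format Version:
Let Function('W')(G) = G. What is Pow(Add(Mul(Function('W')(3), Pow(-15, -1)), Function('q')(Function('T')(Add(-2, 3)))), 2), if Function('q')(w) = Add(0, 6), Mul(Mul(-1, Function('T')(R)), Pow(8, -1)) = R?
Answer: Rational(841, 25) ≈ 33.640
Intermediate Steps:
Function('T')(R) = Mul(-8, R)
Function('q')(w) = 6
Pow(Add(Mul(Function('W')(3), Pow(-15, -1)), Function('q')(Function('T')(Add(-2, 3)))), 2) = Pow(Add(Mul(3, Pow(-15, -1)), 6), 2) = Pow(Add(Mul(3, Rational(-1, 15)), 6), 2) = Pow(Add(Rational(-1, 5), 6), 2) = Pow(Rational(29, 5), 2) = Rational(841, 25)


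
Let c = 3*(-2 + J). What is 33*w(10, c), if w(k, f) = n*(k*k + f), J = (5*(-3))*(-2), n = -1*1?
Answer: -6072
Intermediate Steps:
n = -1
J = 30 (J = -15*(-2) = 30)
c = 84 (c = 3*(-2 + 30) = 3*28 = 84)
w(k, f) = -f - k² (w(k, f) = -(k*k + f) = -(k² + f) = -(f + k²) = -f - k²)
33*w(10, c) = 33*(-1*84 - 1*10²) = 33*(-84 - 1*100) = 33*(-84 - 100) = 33*(-184) = -6072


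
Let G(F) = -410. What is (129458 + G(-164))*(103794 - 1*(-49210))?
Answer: 19744860192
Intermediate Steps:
(129458 + G(-164))*(103794 - 1*(-49210)) = (129458 - 410)*(103794 - 1*(-49210)) = 129048*(103794 + 49210) = 129048*153004 = 19744860192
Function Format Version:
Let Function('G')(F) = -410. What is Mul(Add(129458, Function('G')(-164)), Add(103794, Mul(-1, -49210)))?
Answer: 19744860192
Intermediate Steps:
Mul(Add(129458, Function('G')(-164)), Add(103794, Mul(-1, -49210))) = Mul(Add(129458, -410), Add(103794, Mul(-1, -49210))) = Mul(129048, Add(103794, 49210)) = Mul(129048, 153004) = 19744860192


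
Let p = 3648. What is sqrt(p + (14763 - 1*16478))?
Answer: sqrt(1933) ≈ 43.966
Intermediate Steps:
sqrt(p + (14763 - 1*16478)) = sqrt(3648 + (14763 - 1*16478)) = sqrt(3648 + (14763 - 16478)) = sqrt(3648 - 1715) = sqrt(1933)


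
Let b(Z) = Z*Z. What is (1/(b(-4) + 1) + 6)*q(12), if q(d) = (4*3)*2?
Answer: 2472/17 ≈ 145.41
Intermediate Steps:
b(Z) = Z**2
q(d) = 24 (q(d) = 12*2 = 24)
(1/(b(-4) + 1) + 6)*q(12) = (1/((-4)**2 + 1) + 6)*24 = (1/(16 + 1) + 6)*24 = (1/17 + 6)*24 = (103/17)*24 = 2472/17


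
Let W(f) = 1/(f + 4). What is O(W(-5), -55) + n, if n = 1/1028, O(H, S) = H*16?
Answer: -16447/1028 ≈ -15.999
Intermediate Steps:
W(f) = 1/(4 + f)
O(H, S) = 16*H
n = 1/1028 ≈ 0.00097276
O(W(-5), -55) + n = 16/(4 - 5) + 1/1028 = 16/(-1) + 1/1028 = 16*(-1) + 1/1028 = -16 + 1/1028 = -16447/1028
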